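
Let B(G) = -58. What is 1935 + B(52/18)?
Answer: 1877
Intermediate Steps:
1935 + B(52/18) = 1935 - 58 = 1877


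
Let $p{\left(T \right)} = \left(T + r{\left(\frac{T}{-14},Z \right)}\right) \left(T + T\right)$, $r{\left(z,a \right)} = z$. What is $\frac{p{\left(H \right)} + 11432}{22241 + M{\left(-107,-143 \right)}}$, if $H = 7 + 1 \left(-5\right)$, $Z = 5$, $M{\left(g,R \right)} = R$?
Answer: $\frac{13346}{25781} \approx 0.51767$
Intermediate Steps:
$H = 2$ ($H = 7 - 5 = 2$)
$p{\left(T \right)} = \frac{13 T^{2}}{7}$ ($p{\left(T \right)} = \left(T + \frac{T}{-14}\right) \left(T + T\right) = \left(T + T \left(- \frac{1}{14}\right)\right) 2 T = \left(T - \frac{T}{14}\right) 2 T = \frac{13 T}{14} \cdot 2 T = \frac{13 T^{2}}{7}$)
$\frac{p{\left(H \right)} + 11432}{22241 + M{\left(-107,-143 \right)}} = \frac{\frac{13 \cdot 2^{2}}{7} + 11432}{22241 - 143} = \frac{\frac{13}{7} \cdot 4 + 11432}{22098} = \left(\frac{52}{7} + 11432\right) \frac{1}{22098} = \frac{80076}{7} \cdot \frac{1}{22098} = \frac{13346}{25781}$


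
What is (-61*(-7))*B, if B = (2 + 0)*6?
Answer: 5124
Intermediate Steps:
B = 12 (B = 2*6 = 12)
(-61*(-7))*B = -61*(-7)*12 = 427*12 = 5124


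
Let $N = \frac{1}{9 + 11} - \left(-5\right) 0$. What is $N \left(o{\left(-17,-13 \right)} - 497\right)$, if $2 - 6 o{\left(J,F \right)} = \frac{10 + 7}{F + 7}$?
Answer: $- \frac{17863}{720} \approx -24.81$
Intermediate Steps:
$o{\left(J,F \right)} = \frac{1}{3} - \frac{17}{6 \left(7 + F\right)}$ ($o{\left(J,F \right)} = \frac{1}{3} - \frac{\left(10 + 7\right) \frac{1}{F + 7}}{6} = \frac{1}{3} - \frac{17 \frac{1}{7 + F}}{6} = \frac{1}{3} - \frac{17}{6 \left(7 + F\right)}$)
$N = \frac{1}{20}$ ($N = \frac{1}{20} - 0 = \frac{1}{20} + 0 = \frac{1}{20} \approx 0.05$)
$N \left(o{\left(-17,-13 \right)} - 497\right) = \frac{\frac{-3 + 2 \left(-13\right)}{6 \left(7 - 13\right)} - 497}{20} = \frac{\frac{-3 - 26}{6 \left(-6\right)} - 497}{20} = \frac{\frac{1}{6} \left(- \frac{1}{6}\right) \left(-29\right) - 497}{20} = \frac{\frac{29}{36} - 497}{20} = \frac{1}{20} \left(- \frac{17863}{36}\right) = - \frac{17863}{720}$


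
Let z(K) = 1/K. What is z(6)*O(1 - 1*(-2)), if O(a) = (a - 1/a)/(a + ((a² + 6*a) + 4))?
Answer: 2/153 ≈ 0.013072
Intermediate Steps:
O(a) = (a - 1/a)/(4 + a² + 7*a) (O(a) = (a - 1/a)/(a + (4 + a² + 6*a)) = (a - 1/a)/(4 + a² + 7*a))
z(6)*O(1 - 1*(-2)) = ((-1 + (1 - 1*(-2))²)/((1 - 1*(-2))*(4 + (1 - 1*(-2))² + 7*(1 - 1*(-2)))))/6 = ((-1 + (1 + 2)²)/((1 + 2)*(4 + (1 + 2)² + 7*(1 + 2))))/6 = ((-1 + 3²)/(3*(4 + 3² + 7*3)))/6 = ((-1 + 9)/(3*(4 + 9 + 21)))/6 = ((⅓)*8/34)/6 = ((⅓)*(1/34)*8)/6 = (⅙)*(4/51) = 2/153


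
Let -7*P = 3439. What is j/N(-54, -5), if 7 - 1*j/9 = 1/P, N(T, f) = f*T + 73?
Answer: 30960/168511 ≈ 0.18373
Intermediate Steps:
P = -3439/7 (P = -⅐*3439 = -3439/7 ≈ -491.29)
N(T, f) = 73 + T*f (N(T, f) = T*f + 73 = 73 + T*f)
j = 216720/3439 (j = 63 - 9/(-3439/7) = 63 - 9*(-7/3439) = 63 + 63/3439 = 216720/3439 ≈ 63.018)
j/N(-54, -5) = 216720/(3439*(73 - 54*(-5))) = 216720/(3439*(73 + 270)) = (216720/3439)/343 = (216720/3439)*(1/343) = 30960/168511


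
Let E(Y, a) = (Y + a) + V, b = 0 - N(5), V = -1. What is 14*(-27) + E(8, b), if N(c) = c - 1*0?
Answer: -376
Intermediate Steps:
N(c) = c (N(c) = c + 0 = c)
b = -5 (b = 0 - 1*5 = 0 - 5 = -5)
E(Y, a) = -1 + Y + a (E(Y, a) = (Y + a) - 1 = -1 + Y + a)
14*(-27) + E(8, b) = 14*(-27) + (-1 + 8 - 5) = -378 + 2 = -376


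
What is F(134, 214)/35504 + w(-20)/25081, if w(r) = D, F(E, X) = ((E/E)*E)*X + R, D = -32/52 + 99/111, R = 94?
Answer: 3541682449/4370600728 ≈ 0.81034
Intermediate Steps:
D = 133/481 (D = -32*1/52 + 99*(1/111) = -8/13 + 33/37 = 133/481 ≈ 0.27651)
F(E, X) = 94 + E*X (F(E, X) = ((E/E)*E)*X + 94 = (1*E)*X + 94 = E*X + 94 = 94 + E*X)
w(r) = 133/481
F(134, 214)/35504 + w(-20)/25081 = (94 + 134*214)/35504 + (133/481)/25081 = (94 + 28676)*(1/35504) + (133/481)*(1/25081) = 28770*(1/35504) + 19/1723423 = 2055/2536 + 19/1723423 = 3541682449/4370600728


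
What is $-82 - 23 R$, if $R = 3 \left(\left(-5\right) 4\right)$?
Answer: $1298$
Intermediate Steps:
$R = -60$ ($R = 3 \left(-20\right) = -60$)
$-82 - 23 R = -82 - -1380 = -82 + 1380 = 1298$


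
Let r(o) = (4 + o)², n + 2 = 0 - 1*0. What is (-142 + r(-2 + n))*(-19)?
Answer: 2698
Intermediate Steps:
n = -2 (n = -2 + (0 - 1*0) = -2 + (0 + 0) = -2 + 0 = -2)
(-142 + r(-2 + n))*(-19) = (-142 + (4 + (-2 - 2))²)*(-19) = (-142 + (4 - 4)²)*(-19) = (-142 + 0²)*(-19) = (-142 + 0)*(-19) = -142*(-19) = 2698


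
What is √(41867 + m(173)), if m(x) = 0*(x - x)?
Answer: √41867 ≈ 204.61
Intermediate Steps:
m(x) = 0 (m(x) = 0*0 = 0)
√(41867 + m(173)) = √(41867 + 0) = √41867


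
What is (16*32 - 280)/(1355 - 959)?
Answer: 58/99 ≈ 0.58586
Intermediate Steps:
(16*32 - 280)/(1355 - 959) = (512 - 280)/396 = 232*(1/396) = 58/99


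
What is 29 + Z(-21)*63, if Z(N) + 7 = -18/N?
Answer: -358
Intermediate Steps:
Z(N) = -7 - 18/N
29 + Z(-21)*63 = 29 + (-7 - 18/(-21))*63 = 29 + (-7 - 18*(-1/21))*63 = 29 + (-7 + 6/7)*63 = 29 - 43/7*63 = 29 - 387 = -358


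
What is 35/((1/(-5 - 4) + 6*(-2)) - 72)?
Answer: -315/757 ≈ -0.41612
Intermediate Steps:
35/((1/(-5 - 4) + 6*(-2)) - 72) = 35/((1/(-9) - 12) - 72) = 35/((-⅑ - 12) - 72) = 35/(-109/9 - 72) = 35/(-757/9) = 35*(-9/757) = -315/757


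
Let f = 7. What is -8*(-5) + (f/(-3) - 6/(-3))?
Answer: 119/3 ≈ 39.667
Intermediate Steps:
-8*(-5) + (f/(-3) - 6/(-3)) = -8*(-5) + (7/(-3) - 6/(-3)) = 40 + (7*(-⅓) - 6*(-⅓)) = 40 + (-7/3 + 2) = 40 - ⅓ = 119/3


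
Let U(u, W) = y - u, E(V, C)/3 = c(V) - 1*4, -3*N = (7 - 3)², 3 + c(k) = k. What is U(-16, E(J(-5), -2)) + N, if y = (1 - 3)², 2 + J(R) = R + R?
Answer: 44/3 ≈ 14.667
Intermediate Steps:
c(k) = -3 + k
J(R) = -2 + 2*R (J(R) = -2 + (R + R) = -2 + 2*R)
N = -16/3 (N = -(7 - 3)²/3 = -⅓*4² = -⅓*16 = -16/3 ≈ -5.3333)
E(V, C) = -21 + 3*V (E(V, C) = 3*((-3 + V) - 1*4) = 3*((-3 + V) - 4) = 3*(-7 + V) = -21 + 3*V)
y = 4 (y = (-2)² = 4)
U(u, W) = 4 - u
U(-16, E(J(-5), -2)) + N = (4 - 1*(-16)) - 16/3 = (4 + 16) - 16/3 = 20 - 16/3 = 44/3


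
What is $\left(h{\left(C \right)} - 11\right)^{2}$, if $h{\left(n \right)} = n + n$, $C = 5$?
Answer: $1$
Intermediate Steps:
$h{\left(n \right)} = 2 n$
$\left(h{\left(C \right)} - 11\right)^{2} = \left(2 \cdot 5 - 11\right)^{2} = \left(10 - 11\right)^{2} = \left(-1\right)^{2} = 1$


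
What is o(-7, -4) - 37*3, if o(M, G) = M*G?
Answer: -83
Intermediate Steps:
o(M, G) = G*M
o(-7, -4) - 37*3 = -4*(-7) - 37*3 = 28 - 111 = -83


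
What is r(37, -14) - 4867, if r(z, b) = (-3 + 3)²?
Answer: -4867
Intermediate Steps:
r(z, b) = 0 (r(z, b) = 0² = 0)
r(37, -14) - 4867 = 0 - 4867 = -4867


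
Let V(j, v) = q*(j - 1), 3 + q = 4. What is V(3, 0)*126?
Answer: 252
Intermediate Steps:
q = 1 (q = -3 + 4 = 1)
V(j, v) = -1 + j (V(j, v) = 1*(j - 1) = 1*(-1 + j) = -1 + j)
V(3, 0)*126 = (-1 + 3)*126 = 2*126 = 252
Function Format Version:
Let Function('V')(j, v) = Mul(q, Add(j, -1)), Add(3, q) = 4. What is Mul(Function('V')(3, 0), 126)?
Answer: 252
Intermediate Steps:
q = 1 (q = Add(-3, 4) = 1)
Function('V')(j, v) = Add(-1, j) (Function('V')(j, v) = Mul(1, Add(j, -1)) = Mul(1, Add(-1, j)) = Add(-1, j))
Mul(Function('V')(3, 0), 126) = Mul(Add(-1, 3), 126) = Mul(2, 126) = 252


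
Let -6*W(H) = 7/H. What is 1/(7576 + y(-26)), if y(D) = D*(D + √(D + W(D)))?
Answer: 24756/204339149 + I*√157911/204339149 ≈ 0.00012115 + 1.9447e-6*I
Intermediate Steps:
W(H) = -7/(6*H)
y(D) = D*(D + √(D - 7/(6*D)))
1/(7576 + y(-26)) = 1/(7576 - 26*(-26 + √(-42/(-26) + 36*(-26))/6)) = 1/(7576 - 26*(-26 + √(-42*(-1/26) - 936)/6)) = 1/(7576 - 26*(-26 + √(21/13 - 936)/6)) = 1/(7576 - 26*(-26 + √(-12147/13)/6)) = 1/(7576 - 26*(-26 + (I*√157911/13)/6)) = 1/(7576 - 26*(-26 + I*√157911/78)) = 1/(7576 + (676 - I*√157911/3)) = 1/(8252 - I*√157911/3)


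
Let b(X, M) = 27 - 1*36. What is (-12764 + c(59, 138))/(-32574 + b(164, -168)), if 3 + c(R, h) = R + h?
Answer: 4190/10861 ≈ 0.38578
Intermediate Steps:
b(X, M) = -9 (b(X, M) = 27 - 36 = -9)
c(R, h) = -3 + R + h (c(R, h) = -3 + (R + h) = -3 + R + h)
(-12764 + c(59, 138))/(-32574 + b(164, -168)) = (-12764 + (-3 + 59 + 138))/(-32574 - 9) = (-12764 + 194)/(-32583) = -12570*(-1/32583) = 4190/10861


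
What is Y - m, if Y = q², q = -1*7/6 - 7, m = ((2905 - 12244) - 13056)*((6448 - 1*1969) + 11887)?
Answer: 13194598921/36 ≈ 3.6652e+8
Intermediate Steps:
m = -366516570 (m = (-9339 - 13056)*((6448 - 1969) + 11887) = -22395*(4479 + 11887) = -22395*16366 = -366516570)
q = -49/6 (q = -7*⅙ - 7 = -7/6 - 7 = -49/6 ≈ -8.1667)
Y = 2401/36 (Y = (-49/6)² = 2401/36 ≈ 66.694)
Y - m = 2401/36 - 1*(-366516570) = 2401/36 + 366516570 = 13194598921/36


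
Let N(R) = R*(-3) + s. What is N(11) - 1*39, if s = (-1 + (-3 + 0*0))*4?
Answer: -88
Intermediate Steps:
s = -16 (s = (-1 + (-3 + 0))*4 = (-1 - 3)*4 = -4*4 = -16)
N(R) = -16 - 3*R (N(R) = R*(-3) - 16 = -3*R - 16 = -16 - 3*R)
N(11) - 1*39 = (-16 - 3*11) - 1*39 = (-16 - 33) - 39 = -49 - 39 = -88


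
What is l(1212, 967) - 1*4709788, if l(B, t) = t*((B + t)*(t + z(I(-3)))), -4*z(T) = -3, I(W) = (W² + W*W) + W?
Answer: 8137717851/4 ≈ 2.0344e+9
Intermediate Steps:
I(W) = W + 2*W² (I(W) = (W² + W²) + W = 2*W² + W = W + 2*W²)
z(T) = ¾ (z(T) = -¼*(-3) = ¾)
l(B, t) = t*(¾ + t)*(B + t) (l(B, t) = t*((B + t)*(t + ¾)) = t*((B + t)*(¾ + t)) = t*((¾ + t)*(B + t)) = t*(¾ + t)*(B + t))
l(1212, 967) - 1*4709788 = (¼)*967*(3*1212 + 3*967 + 4*967² + 4*1212*967) - 1*4709788 = (¼)*967*(3636 + 2901 + 4*935089 + 4688016) - 4709788 = (¼)*967*(3636 + 2901 + 3740356 + 4688016) - 4709788 = (¼)*967*8434909 - 4709788 = 8156557003/4 - 4709788 = 8137717851/4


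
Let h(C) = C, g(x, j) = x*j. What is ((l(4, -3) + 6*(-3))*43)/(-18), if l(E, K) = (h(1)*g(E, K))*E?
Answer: 473/3 ≈ 157.67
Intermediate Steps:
g(x, j) = j*x
l(E, K) = K*E² (l(E, K) = (1*(K*E))*E = (1*(E*K))*E = (E*K)*E = K*E²)
((l(4, -3) + 6*(-3))*43)/(-18) = ((-3*4² + 6*(-3))*43)/(-18) = ((-3*16 - 18)*43)*(-1/18) = ((-48 - 18)*43)*(-1/18) = -66*43*(-1/18) = -2838*(-1/18) = 473/3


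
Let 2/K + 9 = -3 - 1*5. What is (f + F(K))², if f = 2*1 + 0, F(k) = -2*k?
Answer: 1444/289 ≈ 4.9965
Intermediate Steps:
K = -2/17 (K = 2/(-9 + (-3 - 1*5)) = 2/(-9 + (-3 - 5)) = 2/(-9 - 8) = 2/(-17) = 2*(-1/17) = -2/17 ≈ -0.11765)
f = 2 (f = 2 + 0 = 2)
(f + F(K))² = (2 - 2*(-2/17))² = (2 + 4/17)² = (38/17)² = 1444/289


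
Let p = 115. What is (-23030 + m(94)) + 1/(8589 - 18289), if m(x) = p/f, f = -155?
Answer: -6925344131/300700 ≈ -23031.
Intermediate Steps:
m(x) = -23/31 (m(x) = 115/(-155) = 115*(-1/155) = -23/31)
(-23030 + m(94)) + 1/(8589 - 18289) = (-23030 - 23/31) + 1/(8589 - 18289) = -713953/31 + 1/(-9700) = -713953/31 - 1/9700 = -6925344131/300700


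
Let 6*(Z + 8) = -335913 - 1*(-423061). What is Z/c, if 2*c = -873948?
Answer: -325/9783 ≈ -0.033221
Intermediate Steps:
c = -436974 (c = (½)*(-873948) = -436974)
Z = 43550/3 (Z = -8 + (-335913 - 1*(-423061))/6 = -8 + (-335913 + 423061)/6 = -8 + (⅙)*87148 = -8 + 43574/3 = 43550/3 ≈ 14517.)
Z/c = (43550/3)/(-436974) = (43550/3)*(-1/436974) = -325/9783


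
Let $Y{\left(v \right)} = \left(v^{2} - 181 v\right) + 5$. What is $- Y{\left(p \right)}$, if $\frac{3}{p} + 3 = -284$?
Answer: $- \frac{567695}{82369} \approx -6.8921$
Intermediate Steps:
$p = - \frac{3}{287}$ ($p = \frac{3}{-3 - 284} = \frac{3}{-287} = 3 \left(- \frac{1}{287}\right) = - \frac{3}{287} \approx -0.010453$)
$Y{\left(v \right)} = 5 + v^{2} - 181 v$
$- Y{\left(p \right)} = - (5 + \left(- \frac{3}{287}\right)^{2} - - \frac{543}{287}) = - (5 + \frac{9}{82369} + \frac{543}{287}) = \left(-1\right) \frac{567695}{82369} = - \frac{567695}{82369}$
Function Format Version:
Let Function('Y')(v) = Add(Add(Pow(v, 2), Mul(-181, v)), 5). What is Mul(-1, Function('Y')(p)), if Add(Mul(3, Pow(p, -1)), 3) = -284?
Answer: Rational(-567695, 82369) ≈ -6.8921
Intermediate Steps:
p = Rational(-3, 287) (p = Mul(3, Pow(Add(-3, -284), -1)) = Mul(3, Pow(-287, -1)) = Mul(3, Rational(-1, 287)) = Rational(-3, 287) ≈ -0.010453)
Function('Y')(v) = Add(5, Pow(v, 2), Mul(-181, v))
Mul(-1, Function('Y')(p)) = Mul(-1, Add(5, Pow(Rational(-3, 287), 2), Mul(-181, Rational(-3, 287)))) = Mul(-1, Add(5, Rational(9, 82369), Rational(543, 287))) = Mul(-1, Rational(567695, 82369)) = Rational(-567695, 82369)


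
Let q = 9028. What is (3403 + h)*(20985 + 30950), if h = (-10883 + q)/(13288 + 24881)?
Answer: 6745694432620/38169 ≈ 1.7673e+8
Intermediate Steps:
h = -1855/38169 (h = (-10883 + 9028)/(13288 + 24881) = -1855/38169 ≈ -0.048600)
(3403 + h)*(20985 + 30950) = (3403 - 1855/38169)*(20985 + 30950) = (129887252/38169)*51935 = 6745694432620/38169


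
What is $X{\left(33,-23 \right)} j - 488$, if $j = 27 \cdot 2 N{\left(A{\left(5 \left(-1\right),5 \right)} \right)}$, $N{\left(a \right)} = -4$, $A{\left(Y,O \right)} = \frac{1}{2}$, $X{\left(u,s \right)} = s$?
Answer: $4480$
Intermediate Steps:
$A{\left(Y,O \right)} = \frac{1}{2}$
$j = -216$ ($j = 27 \cdot 2 \left(-4\right) = 27 \left(-8\right) = -216$)
$X{\left(33,-23 \right)} j - 488 = \left(-23\right) \left(-216\right) - 488 = 4968 - 488 = 4480$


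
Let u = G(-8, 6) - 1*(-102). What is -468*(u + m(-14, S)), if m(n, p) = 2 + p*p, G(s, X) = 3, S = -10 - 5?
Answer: -155376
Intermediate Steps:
S = -15
u = 105 (u = 3 - 1*(-102) = 3 + 102 = 105)
m(n, p) = 2 + p**2
-468*(u + m(-14, S)) = -468*(105 + (2 + (-15)**2)) = -468*(105 + (2 + 225)) = -468*(105 + 227) = -468*332 = -155376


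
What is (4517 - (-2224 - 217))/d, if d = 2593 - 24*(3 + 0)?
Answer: 6958/2521 ≈ 2.7600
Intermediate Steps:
d = 2521 (d = 2593 - 24*3 = 2593 - 72 = 2521)
(4517 - (-2224 - 217))/d = (4517 - (-2224 - 217))/2521 = (4517 - 1*(-2441))*(1/2521) = (4517 + 2441)*(1/2521) = 6958*(1/2521) = 6958/2521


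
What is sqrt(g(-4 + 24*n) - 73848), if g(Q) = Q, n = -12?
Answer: 2*I*sqrt(18535) ≈ 272.29*I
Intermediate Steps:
sqrt(g(-4 + 24*n) - 73848) = sqrt((-4 + 24*(-12)) - 73848) = sqrt((-4 - 288) - 73848) = sqrt(-292 - 73848) = sqrt(-74140) = 2*I*sqrt(18535)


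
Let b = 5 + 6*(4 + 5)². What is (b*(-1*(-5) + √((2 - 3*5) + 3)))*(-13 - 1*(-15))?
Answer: 4910 + 982*I*√10 ≈ 4910.0 + 3105.4*I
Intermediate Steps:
b = 491 (b = 5 + 6*9² = 5 + 6*81 = 5 + 486 = 491)
(b*(-1*(-5) + √((2 - 3*5) + 3)))*(-13 - 1*(-15)) = (491*(-1*(-5) + √((2 - 3*5) + 3)))*(-13 - 1*(-15)) = (491*(5 + √((2 - 15) + 3)))*(-13 + 15) = (491*(5 + √(-13 + 3)))*2 = (491*(5 + √(-10)))*2 = (491*(5 + I*√10))*2 = (2455 + 491*I*√10)*2 = 4910 + 982*I*√10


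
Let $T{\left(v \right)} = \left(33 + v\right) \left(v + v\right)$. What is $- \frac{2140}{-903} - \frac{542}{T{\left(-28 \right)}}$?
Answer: $\frac{77759}{18060} \approx 4.3056$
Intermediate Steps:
$T{\left(v \right)} = 2 v \left(33 + v\right)$ ($T{\left(v \right)} = \left(33 + v\right) 2 v = 2 v \left(33 + v\right)$)
$- \frac{2140}{-903} - \frac{542}{T{\left(-28 \right)}} = - \frac{2140}{-903} - \frac{542}{2 \left(-28\right) \left(33 - 28\right)} = \left(-2140\right) \left(- \frac{1}{903}\right) - \frac{542}{2 \left(-28\right) 5} = \frac{2140}{903} - \frac{542}{-280} = \frac{2140}{903} - - \frac{271}{140} = \frac{2140}{903} + \frac{271}{140} = \frac{77759}{18060}$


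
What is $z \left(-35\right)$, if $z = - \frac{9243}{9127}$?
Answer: $\frac{323505}{9127} \approx 35.445$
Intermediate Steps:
$z = - \frac{9243}{9127}$ ($z = \left(-9243\right) \frac{1}{9127} = - \frac{9243}{9127} \approx -1.0127$)
$z \left(-35\right) = \left(- \frac{9243}{9127}\right) \left(-35\right) = \frac{323505}{9127}$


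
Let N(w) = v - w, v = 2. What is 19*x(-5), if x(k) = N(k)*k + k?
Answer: -760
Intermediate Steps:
N(w) = 2 - w
x(k) = k + k*(2 - k) (x(k) = (2 - k)*k + k = k*(2 - k) + k = k + k*(2 - k))
19*x(-5) = 19*(-5*(3 - 1*(-5))) = 19*(-5*(3 + 5)) = 19*(-5*8) = 19*(-40) = -760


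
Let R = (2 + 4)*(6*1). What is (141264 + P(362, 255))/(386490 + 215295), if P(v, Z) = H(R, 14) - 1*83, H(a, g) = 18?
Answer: 141199/601785 ≈ 0.23463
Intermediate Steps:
R = 36 (R = 6*6 = 36)
P(v, Z) = -65 (P(v, Z) = 18 - 1*83 = 18 - 83 = -65)
(141264 + P(362, 255))/(386490 + 215295) = (141264 - 65)/(386490 + 215295) = 141199/601785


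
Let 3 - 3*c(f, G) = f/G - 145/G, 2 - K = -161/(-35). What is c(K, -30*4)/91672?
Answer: 59/9167200 ≈ 6.4360e-6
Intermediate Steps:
K = -13/5 (K = 2 - (-161)/(-35) = 2 - (-161)*(-1)/35 = 2 - 1*23/5 = 2 - 23/5 = -13/5 ≈ -2.6000)
c(f, G) = 1 + 145/(3*G) - f/(3*G) (c(f, G) = 1 - (f/G - 145/G)/3 = 1 - (-145/G + f/G)/3 = 1 + (145/(3*G) - f/(3*G)) = 1 + 145/(3*G) - f/(3*G))
c(K, -30*4)/91672 = ((145 - 1*(-13/5) + 3*(-30*4))/(3*((-30*4))))/91672 = ((1/3)*(145 + 13/5 + 3*(-120))/(-120))*(1/91672) = ((1/3)*(-1/120)*(145 + 13/5 - 360))*(1/91672) = ((1/3)*(-1/120)*(-1062/5))*(1/91672) = (59/100)*(1/91672) = 59/9167200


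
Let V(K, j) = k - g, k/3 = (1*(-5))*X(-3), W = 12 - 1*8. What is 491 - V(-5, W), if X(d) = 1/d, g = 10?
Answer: 496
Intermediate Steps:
W = 4 (W = 12 - 8 = 4)
k = 5 (k = 3*((1*(-5))/(-3)) = 3*(-5*(-⅓)) = 3*(5/3) = 5)
V(K, j) = -5 (V(K, j) = 5 - 1*10 = 5 - 10 = -5)
491 - V(-5, W) = 491 - 1*(-5) = 491 + 5 = 496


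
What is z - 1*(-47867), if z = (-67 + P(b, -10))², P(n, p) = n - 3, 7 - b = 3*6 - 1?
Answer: 54267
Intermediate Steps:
b = -10 (b = 7 - (3*6 - 1) = 7 - (18 - 1) = 7 - 1*17 = 7 - 17 = -10)
P(n, p) = -3 + n
z = 6400 (z = (-67 + (-3 - 10))² = (-67 - 13)² = (-80)² = 6400)
z - 1*(-47867) = 6400 - 1*(-47867) = 6400 + 47867 = 54267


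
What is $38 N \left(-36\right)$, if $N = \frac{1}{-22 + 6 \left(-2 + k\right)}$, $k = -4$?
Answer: $\frac{684}{29} \approx 23.586$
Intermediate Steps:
$N = - \frac{1}{58}$ ($N = \frac{1}{-22 + 6 \left(-2 - 4\right)} = \frac{1}{-22 + 6 \left(-6\right)} = \frac{1}{-22 - 36} = \frac{1}{-58} = - \frac{1}{58} \approx -0.017241$)
$38 N \left(-36\right) = 38 \left(- \frac{1}{58}\right) \left(-36\right) = \left(- \frac{19}{29}\right) \left(-36\right) = \frac{684}{29}$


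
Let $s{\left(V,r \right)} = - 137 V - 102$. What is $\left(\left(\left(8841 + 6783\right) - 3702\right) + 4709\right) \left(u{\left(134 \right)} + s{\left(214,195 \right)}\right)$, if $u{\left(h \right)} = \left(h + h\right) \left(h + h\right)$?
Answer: $705220924$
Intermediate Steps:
$s{\left(V,r \right)} = -102 - 137 V$
$u{\left(h \right)} = 4 h^{2}$ ($u{\left(h \right)} = 2 h 2 h = 4 h^{2}$)
$\left(\left(\left(8841 + 6783\right) - 3702\right) + 4709\right) \left(u{\left(134 \right)} + s{\left(214,195 \right)}\right) = \left(\left(\left(8841 + 6783\right) - 3702\right) + 4709\right) \left(4 \cdot 134^{2} - 29420\right) = \left(\left(15624 - 3702\right) + 4709\right) \left(4 \cdot 17956 - 29420\right) = \left(11922 + 4709\right) \left(71824 - 29420\right) = 16631 \cdot 42404 = 705220924$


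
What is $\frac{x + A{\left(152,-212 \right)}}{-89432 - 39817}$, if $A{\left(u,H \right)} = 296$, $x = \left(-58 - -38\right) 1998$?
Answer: $\frac{39664}{129249} \approx 0.30688$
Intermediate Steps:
$x = -39960$ ($x = \left(-58 + 38\right) 1998 = \left(-20\right) 1998 = -39960$)
$\frac{x + A{\left(152,-212 \right)}}{-89432 - 39817} = \frac{-39960 + 296}{-89432 - 39817} = - \frac{39664}{-129249} = \left(-39664\right) \left(- \frac{1}{129249}\right) = \frac{39664}{129249}$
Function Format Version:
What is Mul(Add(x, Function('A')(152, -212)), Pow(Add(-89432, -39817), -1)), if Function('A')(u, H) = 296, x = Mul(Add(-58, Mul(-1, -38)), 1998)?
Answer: Rational(39664, 129249) ≈ 0.30688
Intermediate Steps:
x = -39960 (x = Mul(Add(-58, 38), 1998) = Mul(-20, 1998) = -39960)
Mul(Add(x, Function('A')(152, -212)), Pow(Add(-89432, -39817), -1)) = Mul(Add(-39960, 296), Pow(Add(-89432, -39817), -1)) = Mul(-39664, Pow(-129249, -1)) = Mul(-39664, Rational(-1, 129249)) = Rational(39664, 129249)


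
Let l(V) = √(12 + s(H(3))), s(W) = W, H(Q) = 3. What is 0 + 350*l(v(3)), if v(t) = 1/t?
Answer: 350*√15 ≈ 1355.5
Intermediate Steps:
l(V) = √15 (l(V) = √(12 + 3) = √15)
0 + 350*l(v(3)) = 0 + 350*√15 = 350*√15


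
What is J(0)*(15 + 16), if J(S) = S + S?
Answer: 0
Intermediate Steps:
J(S) = 2*S
J(0)*(15 + 16) = (2*0)*(15 + 16) = 0*31 = 0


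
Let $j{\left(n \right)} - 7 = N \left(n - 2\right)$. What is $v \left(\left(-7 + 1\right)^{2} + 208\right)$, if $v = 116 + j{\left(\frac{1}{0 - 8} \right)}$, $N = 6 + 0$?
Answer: $26901$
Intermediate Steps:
$N = 6$
$j{\left(n \right)} = -5 + 6 n$ ($j{\left(n \right)} = 7 + 6 \left(n - 2\right) = 7 + 6 \left(-2 + n\right) = 7 + \left(-12 + 6 n\right) = -5 + 6 n$)
$v = \frac{441}{4}$ ($v = 116 - \left(5 - \frac{6}{0 - 8}\right) = 116 - \left(5 - \frac{6}{-8}\right) = 116 + \left(-5 + 6 \left(- \frac{1}{8}\right)\right) = 116 - \frac{23}{4} = \frac{441}{4} \approx 110.25$)
$v \left(\left(-7 + 1\right)^{2} + 208\right) = \frac{441 \left(\left(-7 + 1\right)^{2} + 208\right)}{4} = \frac{441 \left(\left(-6\right)^{2} + 208\right)}{4} = \frac{441 \left(36 + 208\right)}{4} = \frac{441}{4} \cdot 244 = 26901$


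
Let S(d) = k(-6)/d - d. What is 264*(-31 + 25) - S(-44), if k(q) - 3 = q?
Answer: -71635/44 ≈ -1628.1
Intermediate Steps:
k(q) = 3 + q
S(d) = -d - 3/d (S(d) = (3 - 6)/d - d = -3/d - d = -d - 3/d)
264*(-31 + 25) - S(-44) = 264*(-31 + 25) - (-1*(-44) - 3/(-44)) = 264*(-6) - (44 - 3*(-1/44)) = -1584 - (44 + 3/44) = -1584 - 1*1939/44 = -1584 - 1939/44 = -71635/44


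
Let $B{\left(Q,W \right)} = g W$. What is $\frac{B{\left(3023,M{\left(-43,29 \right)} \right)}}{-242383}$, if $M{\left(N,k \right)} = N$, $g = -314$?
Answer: $- \frac{13502}{242383} \approx -0.055705$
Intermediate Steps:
$B{\left(Q,W \right)} = - 314 W$
$\frac{B{\left(3023,M{\left(-43,29 \right)} \right)}}{-242383} = \frac{\left(-314\right) \left(-43\right)}{-242383} = 13502 \left(- \frac{1}{242383}\right) = - \frac{13502}{242383}$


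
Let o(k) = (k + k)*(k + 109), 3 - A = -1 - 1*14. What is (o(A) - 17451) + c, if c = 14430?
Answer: 1551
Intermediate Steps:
A = 18 (A = 3 - (-1 - 1*14) = 3 - (-1 - 14) = 3 - 1*(-15) = 3 + 15 = 18)
o(k) = 2*k*(109 + k) (o(k) = (2*k)*(109 + k) = 2*k*(109 + k))
(o(A) - 17451) + c = (2*18*(109 + 18) - 17451) + 14430 = (2*18*127 - 17451) + 14430 = (4572 - 17451) + 14430 = -12879 + 14430 = 1551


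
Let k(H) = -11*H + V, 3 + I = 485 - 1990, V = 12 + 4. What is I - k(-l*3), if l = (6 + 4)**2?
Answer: -4824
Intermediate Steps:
l = 100 (l = 10**2 = 100)
V = 16
I = -1508 (I = -3 + (485 - 1990) = -3 - 1505 = -1508)
k(H) = 16 - 11*H (k(H) = -11*H + 16 = 16 - 11*H)
I - k(-l*3) = -1508 - (16 - 11*(-1*100)*3) = -1508 - (16 - (-1100)*3) = -1508 - (16 - 11*(-300)) = -1508 - (16 + 3300) = -1508 - 1*3316 = -1508 - 3316 = -4824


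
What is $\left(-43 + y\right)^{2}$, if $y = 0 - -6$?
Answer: $1369$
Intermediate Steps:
$y = 6$ ($y = 0 + 6 = 6$)
$\left(-43 + y\right)^{2} = \left(-43 + 6\right)^{2} = \left(-37\right)^{2} = 1369$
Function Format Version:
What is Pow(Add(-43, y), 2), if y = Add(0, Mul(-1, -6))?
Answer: 1369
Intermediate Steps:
y = 6 (y = Add(0, 6) = 6)
Pow(Add(-43, y), 2) = Pow(Add(-43, 6), 2) = Pow(-37, 2) = 1369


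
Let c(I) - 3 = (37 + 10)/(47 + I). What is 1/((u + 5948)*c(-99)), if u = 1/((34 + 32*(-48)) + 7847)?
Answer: 329940/4113666649 ≈ 8.0206e-5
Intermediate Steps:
u = 1/6345 (u = 1/((34 - 1536) + 7847) = 1/(-1502 + 7847) = 1/6345 ≈ 0.00015760)
c(I) = 3 + 47/(47 + I) (c(I) = 3 + (37 + 10)/(47 + I) = 3 + 47/(47 + I))
1/((u + 5948)*c(-99)) = 1/((1/6345 + 5948)*(((188 + 3*(-99))/(47 - 99)))) = 1/((37740061/6345)*(((188 - 297)/(-52)))) = 6345/(37740061*((-1/52*(-109)))) = 6345/(37740061*(109/52)) = (6345/37740061)*(52/109) = 329940/4113666649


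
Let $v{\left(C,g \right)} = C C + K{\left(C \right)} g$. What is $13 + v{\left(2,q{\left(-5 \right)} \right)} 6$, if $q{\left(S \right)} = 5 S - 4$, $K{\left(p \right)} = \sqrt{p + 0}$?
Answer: $37 - 174 \sqrt{2} \approx -209.07$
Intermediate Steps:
$K{\left(p \right)} = \sqrt{p}$
$q{\left(S \right)} = -4 + 5 S$
$v{\left(C,g \right)} = C^{2} + g \sqrt{C}$ ($v{\left(C,g \right)} = C C + \sqrt{C} g = C^{2} + g \sqrt{C}$)
$13 + v{\left(2,q{\left(-5 \right)} \right)} 6 = 13 + \left(2^{2} + \left(-4 + 5 \left(-5\right)\right) \sqrt{2}\right) 6 = 13 + \left(4 + \left(-4 - 25\right) \sqrt{2}\right) 6 = 13 + \left(4 - 29 \sqrt{2}\right) 6 = 13 + \left(24 - 174 \sqrt{2}\right) = 37 - 174 \sqrt{2}$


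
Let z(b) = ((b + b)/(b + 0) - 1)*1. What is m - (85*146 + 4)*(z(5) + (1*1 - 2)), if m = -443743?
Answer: -443743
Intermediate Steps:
z(b) = 1 (z(b) = ((2*b)/b - 1)*1 = (2 - 1)*1 = 1*1 = 1)
m - (85*146 + 4)*(z(5) + (1*1 - 2)) = -443743 - (85*146 + 4)*(1 + (1*1 - 2)) = -443743 - (12410 + 4)*(1 + (1 - 2)) = -443743 - 12414*(1 - 1) = -443743 - 12414*0 = -443743 - 1*0 = -443743 + 0 = -443743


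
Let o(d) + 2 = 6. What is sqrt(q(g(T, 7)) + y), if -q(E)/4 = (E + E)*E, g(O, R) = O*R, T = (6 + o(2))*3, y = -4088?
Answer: 2*I*sqrt(89222) ≈ 597.4*I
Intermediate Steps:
o(d) = 4 (o(d) = -2 + 6 = 4)
T = 30 (T = (6 + 4)*3 = 10*3 = 30)
q(E) = -8*E**2 (q(E) = -4*(E + E)*E = -4*2*E*E = -8*E**2)
sqrt(q(g(T, 7)) + y) = sqrt(-8*(30*7)**2 - 4088) = sqrt(-8*210**2 - 4088) = sqrt(-8*44100 - 4088) = sqrt(-352800 - 4088) = sqrt(-356888) = 2*I*sqrt(89222)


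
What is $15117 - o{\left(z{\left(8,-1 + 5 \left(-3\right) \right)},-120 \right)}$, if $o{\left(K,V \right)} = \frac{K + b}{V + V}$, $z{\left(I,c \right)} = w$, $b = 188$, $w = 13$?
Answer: $\frac{1209427}{80} \approx 15118.0$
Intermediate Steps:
$z{\left(I,c \right)} = 13$
$o{\left(K,V \right)} = \frac{188 + K}{2 V}$ ($o{\left(K,V \right)} = \frac{K + 188}{V + V} = \frac{188 + K}{2 V}$)
$15117 - o{\left(z{\left(8,-1 + 5 \left(-3\right) \right)},-120 \right)} = 15117 - \frac{188 + 13}{2 \left(-120\right)} = 15117 - \frac{1}{2} \left(- \frac{1}{120}\right) 201 = 15117 - - \frac{67}{80} = 15117 + \frac{67}{80} = \frac{1209427}{80}$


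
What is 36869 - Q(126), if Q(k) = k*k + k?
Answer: 20867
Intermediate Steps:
Q(k) = k + k**2 (Q(k) = k**2 + k = k + k**2)
36869 - Q(126) = 36869 - 126*(1 + 126) = 36869 - 126*127 = 36869 - 1*16002 = 36869 - 16002 = 20867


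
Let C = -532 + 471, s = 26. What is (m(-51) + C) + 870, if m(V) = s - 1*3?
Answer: 832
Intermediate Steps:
C = -61
m(V) = 23 (m(V) = 26 - 1*3 = 26 - 3 = 23)
(m(-51) + C) + 870 = (23 - 61) + 870 = -38 + 870 = 832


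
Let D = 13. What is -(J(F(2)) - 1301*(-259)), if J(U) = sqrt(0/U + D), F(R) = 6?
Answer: -336959 - sqrt(13) ≈ -3.3696e+5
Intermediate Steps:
J(U) = sqrt(13) (J(U) = sqrt(0/U + 13) = sqrt(0 + 13) = sqrt(13))
-(J(F(2)) - 1301*(-259)) = -(sqrt(13) - 1301*(-259)) = -(sqrt(13) + 336959) = -(336959 + sqrt(13)) = -336959 - sqrt(13)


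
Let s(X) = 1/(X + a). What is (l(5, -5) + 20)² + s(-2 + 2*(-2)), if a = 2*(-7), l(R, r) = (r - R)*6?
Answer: 31999/20 ≈ 1599.9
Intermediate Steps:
l(R, r) = -6*R + 6*r
a = -14
s(X) = 1/(-14 + X) (s(X) = 1/(X - 14) = 1/(-14 + X))
(l(5, -5) + 20)² + s(-2 + 2*(-2)) = ((-6*5 + 6*(-5)) + 20)² + 1/(-14 + (-2 + 2*(-2))) = ((-30 - 30) + 20)² + 1/(-14 + (-2 - 4)) = (-60 + 20)² + 1/(-14 - 6) = (-40)² + 1/(-20) = 1600 - 1/20 = 31999/20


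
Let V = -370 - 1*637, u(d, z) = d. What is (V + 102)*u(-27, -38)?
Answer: 24435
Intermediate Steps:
V = -1007 (V = -370 - 637 = -1007)
(V + 102)*u(-27, -38) = (-1007 + 102)*(-27) = -905*(-27) = 24435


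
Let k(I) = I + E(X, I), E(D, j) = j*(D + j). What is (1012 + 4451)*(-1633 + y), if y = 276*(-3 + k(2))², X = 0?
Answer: 4649013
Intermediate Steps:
k(I) = I + I² (k(I) = I + I*(0 + I) = I + I*I = I + I²)
y = 2484 (y = 276*(-3 + 2*(1 + 2))² = 276*(-3 + 2*3)² = 276*(-3 + 6)² = 276*3² = 276*9 = 2484)
(1012 + 4451)*(-1633 + y) = (1012 + 4451)*(-1633 + 2484) = 5463*851 = 4649013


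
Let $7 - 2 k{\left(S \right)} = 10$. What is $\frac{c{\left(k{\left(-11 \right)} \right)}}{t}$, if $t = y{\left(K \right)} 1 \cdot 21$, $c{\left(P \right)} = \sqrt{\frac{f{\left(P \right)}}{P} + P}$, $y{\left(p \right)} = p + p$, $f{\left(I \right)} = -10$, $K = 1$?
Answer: $\frac{\sqrt{186}}{252} \approx 0.05412$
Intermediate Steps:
$y{\left(p \right)} = 2 p$
$k{\left(S \right)} = - \frac{3}{2}$ ($k{\left(S \right)} = \frac{7}{2} - 5 = - \frac{3}{2}$)
$c{\left(P \right)} = \sqrt{P - \frac{10}{P}}$ ($c{\left(P \right)} = \sqrt{- \frac{10}{P} + P} = \sqrt{P - \frac{10}{P}}$)
$t = 42$ ($t = 2 \cdot 1 \cdot 1 \cdot 21 = 2 \cdot 1 \cdot 21 = 2 \cdot 21 = 42$)
$\frac{c{\left(k{\left(-11 \right)} \right)}}{t} = \frac{\sqrt{- \frac{3}{2} - \frac{10}{- \frac{3}{2}}}}{42} = \sqrt{- \frac{3}{2} - - \frac{20}{3}} \cdot \frac{1}{42} = \sqrt{- \frac{3}{2} + \frac{20}{3}} \cdot \frac{1}{42} = \sqrt{\frac{31}{6}} \cdot \frac{1}{42} = \frac{\sqrt{186}}{6} \cdot \frac{1}{42} = \frac{\sqrt{186}}{252}$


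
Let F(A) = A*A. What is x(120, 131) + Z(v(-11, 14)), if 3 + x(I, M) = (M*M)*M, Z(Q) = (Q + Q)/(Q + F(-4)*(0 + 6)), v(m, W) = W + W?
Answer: 69690742/31 ≈ 2.2481e+6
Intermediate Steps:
F(A) = A²
v(m, W) = 2*W
Z(Q) = 2*Q/(96 + Q) (Z(Q) = (Q + Q)/(Q + (-4)²*(0 + 6)) = (2*Q)/(Q + 16*6) = (2*Q)/(Q + 96) = (2*Q)/(96 + Q) = 2*Q/(96 + Q))
x(I, M) = -3 + M³ (x(I, M) = -3 + (M*M)*M = -3 + M²*M = -3 + M³)
x(120, 131) + Z(v(-11, 14)) = (-3 + 131³) + 2*(2*14)/(96 + 2*14) = (-3 + 2248091) + 2*28/(96 + 28) = 2248088 + 2*28/124 = 2248088 + 2*28*(1/124) = 2248088 + 14/31 = 69690742/31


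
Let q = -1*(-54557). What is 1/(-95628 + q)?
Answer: -1/41071 ≈ -2.4348e-5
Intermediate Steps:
q = 54557
1/(-95628 + q) = 1/(-95628 + 54557) = 1/(-41071) = -1/41071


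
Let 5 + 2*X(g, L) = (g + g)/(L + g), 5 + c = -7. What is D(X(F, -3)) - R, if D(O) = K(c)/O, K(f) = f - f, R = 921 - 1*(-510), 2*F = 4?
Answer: -1431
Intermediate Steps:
F = 2 (F = (½)*4 = 2)
c = -12 (c = -5 - 7 = -12)
R = 1431 (R = 921 + 510 = 1431)
K(f) = 0
X(g, L) = -5/2 + g/(L + g) (X(g, L) = -5/2 + ((g + g)/(L + g))/2 = -5/2 + ((2*g)/(L + g))/2 = -5/2 + (2*g/(L + g))/2 = -5/2 + g/(L + g))
D(O) = 0 (D(O) = 0/O = 0)
D(X(F, -3)) - R = 0 - 1*1431 = 0 - 1431 = -1431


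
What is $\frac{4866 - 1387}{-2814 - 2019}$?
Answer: $- \frac{3479}{4833} \approx -0.71984$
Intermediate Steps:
$\frac{4866 - 1387}{-2814 - 2019} = \frac{3479}{-4833} = 3479 \left(- \frac{1}{4833}\right) = - \frac{3479}{4833}$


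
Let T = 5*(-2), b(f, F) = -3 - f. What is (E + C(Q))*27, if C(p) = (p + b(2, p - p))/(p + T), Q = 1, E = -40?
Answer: -1068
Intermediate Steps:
T = -10
C(p) = (-5 + p)/(-10 + p) (C(p) = (p + (-3 - 1*2))/(p - 10) = (p + (-3 - 2))/(-10 + p) = (p - 5)/(-10 + p) = (-5 + p)/(-10 + p))
(E + C(Q))*27 = (-40 + (-5 + 1)/(-10 + 1))*27 = (-40 - 4/(-9))*27 = (-40 - 1/9*(-4))*27 = (-40 + 4/9)*27 = -356/9*27 = -1068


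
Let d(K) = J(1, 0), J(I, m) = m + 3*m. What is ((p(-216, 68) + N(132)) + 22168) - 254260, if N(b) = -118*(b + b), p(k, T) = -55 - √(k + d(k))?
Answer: -263299 - 6*I*√6 ≈ -2.633e+5 - 14.697*I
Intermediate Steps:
J(I, m) = 4*m
d(K) = 0 (d(K) = 4*0 = 0)
p(k, T) = -55 - √k (p(k, T) = -55 - √(k + 0) = -55 - √k)
N(b) = -236*b
((p(-216, 68) + N(132)) + 22168) - 254260 = (((-55 - √(-216)) - 236*132) + 22168) - 254260 = (((-55 - 6*I*√6) - 31152) + 22168) - 254260 = ((-31207 - 6*I*√6) + 22168) - 254260 = (-9039 - 6*I*√6) - 254260 = -263299 - 6*I*√6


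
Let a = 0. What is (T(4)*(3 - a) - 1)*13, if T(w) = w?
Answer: 143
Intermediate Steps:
(T(4)*(3 - a) - 1)*13 = (4*(3 - 1*0) - 1)*13 = (4*(3 + 0) - 1)*13 = (4*3 - 1)*13 = (12 - 1)*13 = 11*13 = 143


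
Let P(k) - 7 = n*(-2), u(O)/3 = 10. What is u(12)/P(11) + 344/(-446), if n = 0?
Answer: 5486/1561 ≈ 3.5144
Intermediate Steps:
u(O) = 30 (u(O) = 3*10 = 30)
P(k) = 7 (P(k) = 7 + 0*(-2) = 7 + 0 = 7)
u(12)/P(11) + 344/(-446) = 30/7 + 344/(-446) = 30*(⅐) + 344*(-1/446) = 30/7 - 172/223 = 5486/1561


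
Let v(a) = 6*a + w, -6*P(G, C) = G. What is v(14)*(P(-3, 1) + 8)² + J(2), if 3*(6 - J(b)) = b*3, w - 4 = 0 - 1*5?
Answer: 24003/4 ≈ 6000.8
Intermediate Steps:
w = -1 (w = 4 + (0 - 1*5) = 4 + (0 - 5) = 4 - 5 = -1)
P(G, C) = -G/6
v(a) = -1 + 6*a (v(a) = 6*a - 1 = -1 + 6*a)
J(b) = 6 - b (J(b) = 6 - b*3/3 = 6 - b)
v(14)*(P(-3, 1) + 8)² + J(2) = (-1 + 6*14)*(-⅙*(-3) + 8)² + (6 - 1*2) = (-1 + 84)*(½ + 8)² + (6 - 2) = 83*(17/2)² + 4 = 83*(289/4) + 4 = 23987/4 + 4 = 24003/4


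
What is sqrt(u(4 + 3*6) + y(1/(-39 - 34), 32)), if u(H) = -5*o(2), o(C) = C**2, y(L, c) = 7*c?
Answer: 2*sqrt(51) ≈ 14.283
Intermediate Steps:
u(H) = -20 (u(H) = -5*2**2 = -5*4 = -20)
sqrt(u(4 + 3*6) + y(1/(-39 - 34), 32)) = sqrt(-20 + 7*32) = sqrt(-20 + 224) = sqrt(204) = 2*sqrt(51)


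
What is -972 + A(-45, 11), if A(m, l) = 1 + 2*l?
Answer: -949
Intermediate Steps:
-972 + A(-45, 11) = -972 + (1 + 2*11) = -972 + (1 + 22) = -972 + 23 = -949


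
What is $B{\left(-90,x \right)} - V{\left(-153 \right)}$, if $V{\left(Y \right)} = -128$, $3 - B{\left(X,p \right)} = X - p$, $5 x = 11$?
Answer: $\frac{1116}{5} \approx 223.2$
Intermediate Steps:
$x = \frac{11}{5}$ ($x = \frac{1}{5} \cdot 11 = \frac{11}{5} \approx 2.2$)
$B{\left(X,p \right)} = 3 + p - X$ ($B{\left(X,p \right)} = 3 - \left(X - p\right) = 3 + p - X$)
$B{\left(-90,x \right)} - V{\left(-153 \right)} = \left(3 + \frac{11}{5} - -90\right) - -128 = \left(3 + \frac{11}{5} + 90\right) + 128 = \frac{476}{5} + 128 = \frac{1116}{5}$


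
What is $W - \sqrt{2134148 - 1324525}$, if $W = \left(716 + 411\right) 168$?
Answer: $189336 - \sqrt{809623} \approx 1.8844 \cdot 10^{5}$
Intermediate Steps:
$W = 189336$ ($W = 1127 \cdot 168 = 189336$)
$W - \sqrt{2134148 - 1324525} = 189336 - \sqrt{2134148 - 1324525} = 189336 - \sqrt{809623}$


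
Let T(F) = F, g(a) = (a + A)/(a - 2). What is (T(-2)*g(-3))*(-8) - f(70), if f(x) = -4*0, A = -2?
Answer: 16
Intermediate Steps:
f(x) = 0
g(a) = 1 (g(a) = (a - 2)/(a - 2) = (-2 + a)/(-2 + a) = 1)
(T(-2)*g(-3))*(-8) - f(70) = -2*1*(-8) - 1*0 = -2*(-8) + 0 = 16 + 0 = 16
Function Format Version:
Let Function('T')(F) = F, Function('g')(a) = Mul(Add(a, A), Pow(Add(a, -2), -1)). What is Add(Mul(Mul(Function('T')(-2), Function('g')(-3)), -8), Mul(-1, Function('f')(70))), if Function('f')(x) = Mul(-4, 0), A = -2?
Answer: 16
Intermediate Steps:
Function('f')(x) = 0
Function('g')(a) = 1 (Function('g')(a) = Mul(Add(a, -2), Pow(Add(a, -2), -1)) = Mul(Add(-2, a), Pow(Add(-2, a), -1)) = 1)
Add(Mul(Mul(Function('T')(-2), Function('g')(-3)), -8), Mul(-1, Function('f')(70))) = Add(Mul(Mul(-2, 1), -8), Mul(-1, 0)) = Add(Mul(-2, -8), 0) = Add(16, 0) = 16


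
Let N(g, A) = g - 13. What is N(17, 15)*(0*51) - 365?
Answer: -365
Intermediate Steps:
N(g, A) = -13 + g
N(17, 15)*(0*51) - 365 = (-13 + 17)*(0*51) - 365 = 4*0 - 365 = 0 - 365 = -365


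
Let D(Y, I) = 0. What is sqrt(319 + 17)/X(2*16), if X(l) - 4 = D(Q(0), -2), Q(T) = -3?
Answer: sqrt(21) ≈ 4.5826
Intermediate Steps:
X(l) = 4 (X(l) = 4 + 0 = 4)
sqrt(319 + 17)/X(2*16) = sqrt(319 + 17)/4 = sqrt(336)*(1/4) = (4*sqrt(21))*(1/4) = sqrt(21)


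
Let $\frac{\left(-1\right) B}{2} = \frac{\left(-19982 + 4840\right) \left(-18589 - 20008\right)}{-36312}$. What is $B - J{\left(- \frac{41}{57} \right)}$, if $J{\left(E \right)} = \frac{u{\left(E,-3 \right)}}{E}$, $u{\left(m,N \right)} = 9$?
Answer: $\frac{11985590381}{372198} \approx 32202.0$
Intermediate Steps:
$J{\left(E \right)} = \frac{9}{E}$
$B = \frac{292217887}{9078}$ ($B = - 2 \frac{\left(-19982 + 4840\right) \left(-18589 - 20008\right)}{-36312} = - 2 \left(-15142\right) \left(-38597\right) \left(- \frac{1}{36312}\right) = - 2 \cdot 584435774 \left(- \frac{1}{36312}\right) = \left(-2\right) \left(- \frac{292217887}{18156}\right) = \frac{292217887}{9078} \approx 32190.0$)
$B - J{\left(- \frac{41}{57} \right)} = \frac{292217887}{9078} - \frac{9}{\left(-41\right) \frac{1}{57}} = \frac{292217887}{9078} - \frac{9}{- \frac{41}{57}} = \frac{292217887}{9078} - 9 \left(- \frac{57}{41}\right) = \frac{292217887}{9078} - - \frac{513}{41} = \frac{292217887}{9078} + \frac{513}{41} = \frac{11985590381}{372198}$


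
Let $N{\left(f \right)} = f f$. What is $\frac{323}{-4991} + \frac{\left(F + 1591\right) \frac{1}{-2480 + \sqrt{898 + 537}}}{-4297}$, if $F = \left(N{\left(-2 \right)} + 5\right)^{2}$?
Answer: $- \frac{1702728732091}{26374542820311} + \frac{1672 \sqrt{1435}}{26422102605} \approx -0.064557$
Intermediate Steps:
$N{\left(f \right)} = f^{2}$
$F = 81$ ($F = \left(\left(-2\right)^{2} + 5\right)^{2} = \left(4 + 5\right)^{2} = 9^{2} = 81$)
$\frac{323}{-4991} + \frac{\left(F + 1591\right) \frac{1}{-2480 + \sqrt{898 + 537}}}{-4297} = \frac{323}{-4991} + \frac{\left(81 + 1591\right) \frac{1}{-2480 + \sqrt{898 + 537}}}{-4297} = 323 \left(- \frac{1}{4991}\right) + \frac{1672}{-2480 + \sqrt{1435}} \left(- \frac{1}{4297}\right) = - \frac{323}{4991} - \frac{1672}{4297 \left(-2480 + \sqrt{1435}\right)}$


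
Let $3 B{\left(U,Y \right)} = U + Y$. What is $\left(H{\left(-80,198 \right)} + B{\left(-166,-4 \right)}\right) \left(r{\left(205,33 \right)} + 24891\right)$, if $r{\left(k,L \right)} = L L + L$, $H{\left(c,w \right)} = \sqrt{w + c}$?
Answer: $-1474070 + 26013 \sqrt{118} \approx -1.1915 \cdot 10^{6}$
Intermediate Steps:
$B{\left(U,Y \right)} = \frac{U}{3} + \frac{Y}{3}$ ($B{\left(U,Y \right)} = \frac{U + Y}{3} = \frac{U}{3} + \frac{Y}{3}$)
$H{\left(c,w \right)} = \sqrt{c + w}$
$r{\left(k,L \right)} = L + L^{2}$ ($r{\left(k,L \right)} = L^{2} + L = L + L^{2}$)
$\left(H{\left(-80,198 \right)} + B{\left(-166,-4 \right)}\right) \left(r{\left(205,33 \right)} + 24891\right) = \left(\sqrt{-80 + 198} + \left(\frac{1}{3} \left(-166\right) + \frac{1}{3} \left(-4\right)\right)\right) \left(33 \left(1 + 33\right) + 24891\right) = \left(\sqrt{118} - \frac{170}{3}\right) \left(33 \cdot 34 + 24891\right) = \left(\sqrt{118} - \frac{170}{3}\right) \left(1122 + 24891\right) = \left(- \frac{170}{3} + \sqrt{118}\right) 26013 = -1474070 + 26013 \sqrt{118}$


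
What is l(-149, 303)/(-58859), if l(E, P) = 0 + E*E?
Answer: -22201/58859 ≈ -0.37719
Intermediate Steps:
l(E, P) = E² (l(E, P) = 0 + E² = E²)
l(-149, 303)/(-58859) = (-149)²/(-58859) = 22201*(-1/58859) = -22201/58859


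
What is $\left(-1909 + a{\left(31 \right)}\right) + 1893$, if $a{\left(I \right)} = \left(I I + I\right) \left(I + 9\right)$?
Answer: $39664$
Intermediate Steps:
$a{\left(I \right)} = \left(9 + I\right) \left(I + I^{2}\right)$ ($a{\left(I \right)} = \left(I^{2} + I\right) \left(9 + I\right) = \left(I + I^{2}\right) \left(9 + I\right) = \left(9 + I\right) \left(I + I^{2}\right)$)
$\left(-1909 + a{\left(31 \right)}\right) + 1893 = \left(-1909 + 31 \left(9 + 31^{2} + 10 \cdot 31\right)\right) + 1893 = \left(-1909 + 31 \left(9 + 961 + 310\right)\right) + 1893 = \left(-1909 + 31 \cdot 1280\right) + 1893 = \left(-1909 + 39680\right) + 1893 = 37771 + 1893 = 39664$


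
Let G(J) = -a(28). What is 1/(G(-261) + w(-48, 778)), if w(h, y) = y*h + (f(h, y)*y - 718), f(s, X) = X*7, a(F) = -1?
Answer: 1/4198927 ≈ 2.3816e-7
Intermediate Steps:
f(s, X) = 7*X
w(h, y) = -718 + 7*y² + h*y (w(h, y) = y*h + ((7*y)*y - 718) = h*y + (7*y² - 718) = h*y + (-718 + 7*y²) = -718 + 7*y² + h*y)
G(J) = 1 (G(J) = -1*(-1) = 1)
1/(G(-261) + w(-48, 778)) = 1/(1 + (-718 + 7*778² - 48*778)) = 1/(1 + (-718 + 7*605284 - 37344)) = 1/(1 + (-718 + 4236988 - 37344)) = 1/(1 + 4198926) = 1/4198927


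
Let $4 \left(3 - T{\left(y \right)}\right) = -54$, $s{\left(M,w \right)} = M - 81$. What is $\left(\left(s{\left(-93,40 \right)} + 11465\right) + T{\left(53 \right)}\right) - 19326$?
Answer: $- \frac{16037}{2} \approx -8018.5$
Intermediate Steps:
$s{\left(M,w \right)} = -81 + M$
$T{\left(y \right)} = \frac{33}{2}$ ($T{\left(y \right)} = 3 - - \frac{27}{2} = 3 + \frac{27}{2} = \frac{33}{2}$)
$\left(\left(s{\left(-93,40 \right)} + 11465\right) + T{\left(53 \right)}\right) - 19326 = \left(\left(\left(-81 - 93\right) + 11465\right) + \frac{33}{2}\right) - 19326 = \left(\left(-174 + 11465\right) + \frac{33}{2}\right) - 19326 = \left(11291 + \frac{33}{2}\right) - 19326 = \frac{22615}{2} - 19326 = - \frac{16037}{2}$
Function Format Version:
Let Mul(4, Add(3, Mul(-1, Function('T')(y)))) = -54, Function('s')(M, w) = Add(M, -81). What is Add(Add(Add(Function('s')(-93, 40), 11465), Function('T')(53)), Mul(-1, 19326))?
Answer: Rational(-16037, 2) ≈ -8018.5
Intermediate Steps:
Function('s')(M, w) = Add(-81, M)
Function('T')(y) = Rational(33, 2) (Function('T')(y) = Add(3, Mul(Rational(-1, 4), -54)) = Add(3, Rational(27, 2)) = Rational(33, 2))
Add(Add(Add(Function('s')(-93, 40), 11465), Function('T')(53)), Mul(-1, 19326)) = Add(Add(Add(Add(-81, -93), 11465), Rational(33, 2)), Mul(-1, 19326)) = Add(Add(Add(-174, 11465), Rational(33, 2)), -19326) = Add(Add(11291, Rational(33, 2)), -19326) = Add(Rational(22615, 2), -19326) = Rational(-16037, 2)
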